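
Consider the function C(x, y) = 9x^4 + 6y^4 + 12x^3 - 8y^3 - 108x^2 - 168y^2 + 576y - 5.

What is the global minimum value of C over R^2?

-3516

C(x,y) separates as P(x) + Q(y) − 5, so its minimum is min P + min Q − 5.
P'(x) = 36x(x - 2)(x + 3) vanishes at x ∈ {-3, 0, 2}; Q'(y) = 24(y - 3)(y - 2)(y + 4) vanishes at y ∈ {-4, 2, 3}.
Local minima of P (where P''>0): P(-3)=-567, P(2)=-192. Local minima of Q: Q(-4)=-2944, Q(3)=486.
So the global minimum of C is P(-3) + Q(-4) − 5 = -567 − 2944 − 5 = -3516, attained at (-3, -4).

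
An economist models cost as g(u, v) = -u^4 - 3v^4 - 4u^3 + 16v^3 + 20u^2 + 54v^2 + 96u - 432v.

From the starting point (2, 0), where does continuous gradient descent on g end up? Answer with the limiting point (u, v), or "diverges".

(-2, 3)

g is separable, so gradient descent decouples: u follows -∂g/∂u, v follows -∂g/∂v.
∂g/∂u = -4(u - 3)(u + 2)(u + 4); at u=2 this is 96, so u decreases.
∂g/∂v = -12(v - 4)(v - 3)(v + 3); at v=0 this is -432, so v increases.
u converges to its nearest critical value -2 (a local min of the u-part); v converges to 3. The iterate converges to (-2, 3).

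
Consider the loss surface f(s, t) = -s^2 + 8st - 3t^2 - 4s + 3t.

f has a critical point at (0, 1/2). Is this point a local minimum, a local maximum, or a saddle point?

The Hessian of f is constant: H = [[-2, 8], [8, -6]].
det(H) = (-2)·(-6) − 8² = -52.
Since det(H) < 0, H is indefinite and the critical point is a saddle point.

saddle point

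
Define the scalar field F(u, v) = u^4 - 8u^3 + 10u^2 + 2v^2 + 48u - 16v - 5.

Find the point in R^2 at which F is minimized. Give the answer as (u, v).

F(u,v) separates as P(u) + Q(v) − 5, so its minimum is min P + min Q − 5.
P'(u) = 4(u - 4)(u - 3)(u + 1) vanishes at u ∈ {-1, 3, 4}; Q'(v) = 4v - 16 vanishes at v ∈ {4}.
Local minima of P (where P''>0): P(-1)=-29, P(4)=96. Local minima of Q: Q(4)=-32.
So the global minimum of F is P(-1) + Q(4) − 5 = -29 − 32 − 5 = -66, attained at (-1, 4).

(-1, 4)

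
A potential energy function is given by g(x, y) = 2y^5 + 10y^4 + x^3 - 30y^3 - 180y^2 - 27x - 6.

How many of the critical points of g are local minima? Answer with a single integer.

2

g separates as a function of x plus a function of y, so ∇g=0 decouples.
∂g/∂x = 3(x - 3)(x + 3) = 0 at x ∈ {-3, 3}; ∂g/∂y = 10y(y - 3)(y + 3)(y + 4) = 0 at y ∈ {-4, -3, 0, 3}.
The Hessian is diagonal: diag(g_xx, g_yy). Second derivatives: g_xx(-3)=-18, g_xx(3)=18; g_yy(-4)=-280, g_yy(-3)=180, g_yy(0)=-360, g_yy(3)=1260.
Local minima occur where both diagonal entries positive: (3, -3), (3, 3). Count: 2.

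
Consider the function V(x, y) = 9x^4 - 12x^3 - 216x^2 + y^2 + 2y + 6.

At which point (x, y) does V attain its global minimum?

V(x,y) separates as P(x) + Q(y) + 6, so its minimum is min P + min Q + 6.
P'(x) = 36x(x - 4)(x + 3) vanishes at x ∈ {-3, 0, 4}; Q'(y) = 2y + 2 vanishes at y ∈ {-1}.
Local minima of P (where P''>0): P(-3)=-891, P(4)=-1920. Local minima of Q: Q(-1)=-1.
So the global minimum of V is P(4) + Q(-1) + 6 = -1920 − 1 + 6 = -1915, attained at (4, -1).

(4, -1)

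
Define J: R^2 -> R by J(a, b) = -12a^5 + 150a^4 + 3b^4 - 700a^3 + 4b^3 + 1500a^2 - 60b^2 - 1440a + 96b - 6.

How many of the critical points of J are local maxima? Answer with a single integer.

J separates as a function of a plus a function of b, so ∇J=0 decouples.
∂J/∂a = -60(a - 4)(a - 3)(a - 2)(a - 1) = 0 at a ∈ {1, 2, 3, 4}; ∂J/∂b = 12(b - 2)(b - 1)(b + 4) = 0 at b ∈ {-4, 1, 2}.
The Hessian is diagonal: diag(J_aa, J_bb). Second derivatives: J_aa(1)=360, J_aa(2)=-120, J_aa(3)=120, J_aa(4)=-360; J_bb(-4)=360, J_bb(1)=-60, J_bb(2)=72.
Local maxima occur where both diagonal entries negative: (2, 1), (4, 1). Count: 2.

2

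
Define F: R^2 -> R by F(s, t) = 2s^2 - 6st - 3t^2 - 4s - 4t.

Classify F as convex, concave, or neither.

F is quadratic, so its Hessian is the constant matrix H = [[4, -6], [-6, -6]].
det(H) = -60, tr(H) = -2.
det(H) < 0, so H is indefinite: neither convex nor concave.

neither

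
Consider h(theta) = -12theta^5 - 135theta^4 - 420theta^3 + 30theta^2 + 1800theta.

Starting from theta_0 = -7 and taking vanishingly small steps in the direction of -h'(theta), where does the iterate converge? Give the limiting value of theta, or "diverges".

h'(theta) = -60(theta - 1)(theta + 2)(theta + 3)(theta + 5), so h'(-7) = -19200.
Gradient descent moves in the -h' direction, i.e. theta is increasing.
The nearest critical point in that direction is theta = -5, where h'' = 2160 > 0 (a local minimum). The iterate converges there.

-5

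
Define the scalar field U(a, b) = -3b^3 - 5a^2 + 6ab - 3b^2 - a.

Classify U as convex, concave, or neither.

neither

The term -3b^3 is cubic, so the Hessian is not constant.
∂²U/∂b² = -18b - 6, which takes both signs as b varies (negative for sufficiently large b). A diagonal entry of the Hessian changing sign means the Hessian is neither positive- nor negative-semidefinite on all of R^2.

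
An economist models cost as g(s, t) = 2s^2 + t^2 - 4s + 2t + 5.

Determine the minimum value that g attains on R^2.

2

g(s,t) separates as P(s) + Q(t) + 5, so its minimum is min P + min Q + 5.
P'(s) = 4s - 4 vanishes at s ∈ {1}; Q'(t) = 2(t + 1) vanishes at t ∈ {-1}.
Local minima of P (where P''>0): P(1)=-2. Local minima of Q: Q(-1)=-1.
So the global minimum of g is P(1) + Q(-1) + 5 = -2 − 1 + 5 = 2, attained at (1, -1).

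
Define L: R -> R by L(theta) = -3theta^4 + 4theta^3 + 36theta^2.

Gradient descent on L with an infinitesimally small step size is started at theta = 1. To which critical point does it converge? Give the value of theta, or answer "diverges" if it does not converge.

0

L'(theta) = -12theta(theta - 3)(theta + 2), so L'(1) = 72.
Gradient descent moves in the -L' direction, i.e. theta is decreasing.
The nearest critical point in that direction is theta = 0, where L'' = 72 > 0 (a local minimum). The iterate converges there.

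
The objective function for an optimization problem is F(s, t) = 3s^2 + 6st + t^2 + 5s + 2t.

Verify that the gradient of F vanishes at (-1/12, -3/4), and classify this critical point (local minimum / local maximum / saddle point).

∇F = (6s + 6t + 5, 6s + 2t + 2); substituting (-1/12, -3/4) gives ∇F = (0, 0), so (-1/12, -3/4) is indeed a critical point.
The Hessian of F is constant: H = [[6, 6], [6, 2]].
det(H) = 6·2 − 6² = -24.
Since det(H) < 0, H is indefinite and the critical point is a saddle point.

saddle point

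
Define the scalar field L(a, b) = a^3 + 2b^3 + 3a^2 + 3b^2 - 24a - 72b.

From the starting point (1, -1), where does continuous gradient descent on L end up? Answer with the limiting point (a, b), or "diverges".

(2, 3)

L is separable, so gradient descent decouples: a follows -∂L/∂a, b follows -∂L/∂b.
∂L/∂a = 3(a - 2)(a + 4); at a=1 this is -15, so a increases.
∂L/∂b = 6(b - 3)(b + 4); at b=-1 this is -72, so b increases.
a converges to its nearest critical value 2 (a local min of the a-part); b converges to 3. The iterate converges to (2, 3).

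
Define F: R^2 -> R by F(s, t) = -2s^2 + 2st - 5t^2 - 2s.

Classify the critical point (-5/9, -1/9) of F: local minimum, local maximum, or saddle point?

local maximum

The Hessian of F is constant: H = [[-4, 2], [2, -10]].
det(H) = (-4)·(-10) − 2² = 36.
det(H) > 0 and tr(H) = -14 < 0, so H is negative definite and the point is a local maximum.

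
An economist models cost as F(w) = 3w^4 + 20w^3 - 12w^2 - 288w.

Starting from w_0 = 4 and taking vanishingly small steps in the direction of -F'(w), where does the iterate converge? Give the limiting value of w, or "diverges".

F'(w) = 12(w - 2)(w + 3)(w + 4), so F'(4) = 1344.
Gradient descent moves in the -F' direction, i.e. w is decreasing.
The nearest critical point in that direction is w = 2, where F'' = 360 > 0 (a local minimum). The iterate converges there.

2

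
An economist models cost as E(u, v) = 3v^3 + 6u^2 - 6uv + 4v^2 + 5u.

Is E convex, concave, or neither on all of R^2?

The term 3v^3 is cubic, so the Hessian is not constant.
∂²E/∂v² = 18v + 8, which takes both signs as v varies (negative for sufficiently negative v). A diagonal entry of the Hessian changing sign means the Hessian is neither positive- nor negative-semidefinite on all of R^2.

neither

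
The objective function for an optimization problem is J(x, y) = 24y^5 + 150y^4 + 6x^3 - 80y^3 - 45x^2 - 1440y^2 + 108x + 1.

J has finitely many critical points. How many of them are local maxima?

2

J separates as a function of x plus a function of y, so ∇J=0 decouples.
∂J/∂x = 18(x - 3)(x - 2) = 0 at x ∈ {2, 3}; ∂J/∂y = 120y(y - 2)(y + 3)(y + 4) = 0 at y ∈ {-4, -3, 0, 2}.
The Hessian is diagonal: diag(J_xx, J_yy). Second derivatives: J_xx(2)=-18, J_xx(3)=18; J_yy(-4)=-2880, J_yy(-3)=1800, J_yy(0)=-2880, J_yy(2)=7200.
Local maxima occur where both diagonal entries negative: (2, -4), (2, 0). Count: 2.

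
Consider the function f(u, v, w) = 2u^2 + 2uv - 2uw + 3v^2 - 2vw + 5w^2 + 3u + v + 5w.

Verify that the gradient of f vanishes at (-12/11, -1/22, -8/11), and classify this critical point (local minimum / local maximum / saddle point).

∇f = (4u + 2v - 2w + 3, 2u + 6v - 2w + 1, -2u - 2v + 10w + 5); substituting (-12/11, -1/22, -8/11) gives ∇f = (0, 0, 0), so (-12/11, -1/22, -8/11) is indeed a critical point.
The Hessian is constant: H = [[4, 2, -2], [2, 6, -2], [-2, -2, 10]].
Leading principal minors: Δ₁ = 4, Δ₂ = 20, Δ₃ = 176.
All leading minors are positive, so H is positive definite: a local minimum.

local minimum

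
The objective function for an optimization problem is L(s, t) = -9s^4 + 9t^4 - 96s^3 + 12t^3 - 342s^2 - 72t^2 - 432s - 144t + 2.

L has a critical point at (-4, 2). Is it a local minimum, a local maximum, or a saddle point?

saddle point

The mixed partial ∂²L/∂s∂t is 0, so the Hessian at any point is diag(L_ss, L_tt) = diag(-36(3s^2 + 16s + 19), 36(3t^2 + 2t - 4)).
At (-4, 2): H = diag(-108, 432).
The eigenvalues have opposite signs, so H is indefinite: a saddle point.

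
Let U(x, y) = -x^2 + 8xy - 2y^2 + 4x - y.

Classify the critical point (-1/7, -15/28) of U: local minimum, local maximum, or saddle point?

The Hessian of U is constant: H = [[-2, 8], [8, -4]].
det(H) = (-2)·(-4) − 8² = -56.
Since det(H) < 0, H is indefinite and the critical point is a saddle point.

saddle point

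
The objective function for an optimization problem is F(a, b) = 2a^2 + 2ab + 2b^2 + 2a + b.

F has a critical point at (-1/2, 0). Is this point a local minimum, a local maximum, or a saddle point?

The Hessian of F is constant: H = [[4, 2], [2, 4]].
det(H) = 4·4 − 2² = 12.
det(H) > 0 and tr(H) = 8 > 0, so H is positive definite and the point is a local minimum.

local minimum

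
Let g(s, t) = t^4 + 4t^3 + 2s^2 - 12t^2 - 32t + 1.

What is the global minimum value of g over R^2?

g(s,t) separates as P(s) + Q(t) + 1, so its minimum is min P + min Q + 1.
P'(s) = 4s vanishes at s ∈ {0}; Q'(t) = 4(t - 2)(t + 1)(t + 4) vanishes at t ∈ {-4, -1, 2}.
Local minima of P (where P''>0): P(0)=0. Local minima of Q: Q(-4)=-64, Q(2)=-64.
So the global minimum of g is P(0) + Q(-4) + 1 = 0 − 64 + 1 = -63, attained at (0, -4).

-63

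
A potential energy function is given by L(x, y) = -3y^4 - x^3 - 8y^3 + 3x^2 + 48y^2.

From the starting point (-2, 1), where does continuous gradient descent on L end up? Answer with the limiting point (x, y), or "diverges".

L is separable, so gradient descent decouples: x follows -∂L/∂x, y follows -∂L/∂y.
∂L/∂x = -3x(x - 2); at x=-2 this is -24, so x increases.
∂L/∂y = -12y(y - 2)(y + 4); at y=1 this is 60, so y decreases.
x converges to its nearest critical value 0 (a local min of the x-part); y converges to 0. The iterate converges to (0, 0).

(0, 0)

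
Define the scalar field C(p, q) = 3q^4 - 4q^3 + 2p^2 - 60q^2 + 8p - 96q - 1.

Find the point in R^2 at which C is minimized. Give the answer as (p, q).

(-2, 4)

C(p,q) separates as A(p) + B(q) − 1, so its minimum is min A + min B − 1.
A'(p) = 4p + 8 vanishes at p ∈ {-2}; B'(q) = 12(q - 4)(q + 1)(q + 2) vanishes at q ∈ {-2, -1, 4}.
Local minima of A (where A''>0): A(-2)=-8. Local minima of B: B(-2)=32, B(4)=-832.
So the global minimum of C is A(-2) + B(4) − 1 = -8 − 832 − 1 = -841, attained at (-2, 4).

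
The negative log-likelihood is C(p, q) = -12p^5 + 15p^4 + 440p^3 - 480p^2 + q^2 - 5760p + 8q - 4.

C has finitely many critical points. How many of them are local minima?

C separates as a function of p plus a function of q, so ∇C=0 decouples.
∂C/∂p = -60(p - 4)(p - 3)(p + 2)(p + 4) = 0 at p ∈ {-4, -2, 3, 4}; ∂C/∂q = 2(q + 4) = 0 at q ∈ {-4}.
The Hessian is diagonal: diag(C_pp, C_qq). Second derivatives: C_pp(-4)=6720, C_pp(-2)=-3600, C_pp(3)=2100, C_pp(4)=-2880; C_qq(-4)=2.
Local minima occur where both diagonal entries positive: (-4, -4), (3, -4). Count: 2.

2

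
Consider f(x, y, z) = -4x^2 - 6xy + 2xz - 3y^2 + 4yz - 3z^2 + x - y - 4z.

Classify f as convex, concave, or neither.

f is quadratic, so its Hessian is the constant matrix H = [[-8, -6, 2], [-6, -6, 4], [2, 4, -6]].
Leading principal minors: -8, 12, -16.
Signs alternate −, +, − ⇒ H ≺ 0 ⇒ concave.

concave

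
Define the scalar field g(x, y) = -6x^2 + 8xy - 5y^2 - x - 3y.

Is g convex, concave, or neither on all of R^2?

concave

g is quadratic, so its Hessian is the constant matrix H = [[-12, 8], [8, -10]].
det(H) = 56, tr(H) = -22.
det(H) > 0 and tr(H) < 0, so H is negative definite everywhere: concave.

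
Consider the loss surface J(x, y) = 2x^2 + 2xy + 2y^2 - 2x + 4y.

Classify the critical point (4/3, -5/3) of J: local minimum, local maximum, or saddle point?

The Hessian of J is constant: H = [[4, 2], [2, 4]].
det(H) = 4·4 − 2² = 12.
det(H) > 0 and tr(H) = 8 > 0, so H is positive definite and the point is a local minimum.

local minimum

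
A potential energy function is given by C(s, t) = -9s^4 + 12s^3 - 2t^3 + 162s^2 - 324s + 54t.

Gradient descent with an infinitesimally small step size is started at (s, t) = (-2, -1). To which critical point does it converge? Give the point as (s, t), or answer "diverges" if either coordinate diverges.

C is separable, so gradient descent decouples: s follows -∂C/∂s, t follows -∂C/∂t.
∂C/∂s = -36(s - 3)(s - 1)(s + 3); at s=-2 this is -540, so s increases.
∂C/∂t = -6(t - 3)(t + 3); at t=-1 this is 48, so t decreases.
s converges to its nearest critical value 1 (a local min of the s-part); t converges to -3. The iterate converges to (1, -3).

(1, -3)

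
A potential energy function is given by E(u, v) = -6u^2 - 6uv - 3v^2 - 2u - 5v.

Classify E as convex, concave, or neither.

concave

E is quadratic, so its Hessian is the constant matrix H = [[-12, -6], [-6, -6]].
det(H) = 36, tr(H) = -18.
det(H) > 0 and tr(H) < 0, so H is negative definite everywhere: concave.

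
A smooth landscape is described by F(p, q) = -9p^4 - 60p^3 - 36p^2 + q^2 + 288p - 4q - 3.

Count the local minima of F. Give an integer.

F separates as a function of p plus a function of q, so ∇F=0 decouples.
∂F/∂p = -36(p - 1)(p + 2)(p + 4) = 0 at p ∈ {-4, -2, 1}; ∂F/∂q = 2(q - 2) = 0 at q ∈ {2}.
The Hessian is diagonal: diag(F_pp, F_qq). Second derivatives: F_pp(-4)=-360, F_pp(-2)=216, F_pp(1)=-540; F_qq(2)=2.
Local minima occur where both diagonal entries positive: (-2, 2). Count: 1.

1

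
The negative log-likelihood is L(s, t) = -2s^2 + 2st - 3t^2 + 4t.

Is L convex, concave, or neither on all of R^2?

L is quadratic, so its Hessian is the constant matrix H = [[-4, 2], [2, -6]].
det(H) = 20, tr(H) = -10.
det(H) > 0 and tr(H) < 0, so H is negative definite everywhere: concave.

concave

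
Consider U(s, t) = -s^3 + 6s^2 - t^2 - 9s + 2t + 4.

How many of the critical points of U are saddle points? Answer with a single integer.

1

U separates as a function of s plus a function of t, so ∇U=0 decouples.
∂U/∂s = -3(s - 3)(s - 1) = 0 at s ∈ {1, 3}; ∂U/∂t = -2(t - 1) = 0 at t ∈ {1}.
The Hessian is diagonal: diag(U_ss, U_tt). Second derivatives: U_ss(1)=6, U_ss(3)=-6; U_tt(1)=-2.
Saddle points occur where the two diagonal entries have opposite signs: (1, 1). Count: 1.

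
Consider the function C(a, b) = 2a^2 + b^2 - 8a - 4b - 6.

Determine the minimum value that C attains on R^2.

-18

C(a,b) separates as P(a) + Q(b) − 6, so its minimum is min P + min Q − 6.
P'(a) = 4a - 8 vanishes at a ∈ {2}; Q'(b) = 2b - 4 vanishes at b ∈ {2}.
Local minima of P (where P''>0): P(2)=-8. Local minima of Q: Q(2)=-4.
So the global minimum of C is P(2) + Q(2) − 6 = -8 − 4 − 6 = -18, attained at (2, 2).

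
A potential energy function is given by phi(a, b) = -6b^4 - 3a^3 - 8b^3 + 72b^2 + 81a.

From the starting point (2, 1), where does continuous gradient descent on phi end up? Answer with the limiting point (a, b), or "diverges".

(-3, 0)

phi is separable, so gradient descent decouples: a follows -∂phi/∂a, b follows -∂phi/∂b.
∂phi/∂a = -9(a - 3)(a + 3); at a=2 this is 45, so a decreases.
∂phi/∂b = -24b(b - 2)(b + 3); at b=1 this is 96, so b decreases.
a converges to its nearest critical value -3 (a local min of the a-part); b converges to 0. The iterate converges to (-3, 0).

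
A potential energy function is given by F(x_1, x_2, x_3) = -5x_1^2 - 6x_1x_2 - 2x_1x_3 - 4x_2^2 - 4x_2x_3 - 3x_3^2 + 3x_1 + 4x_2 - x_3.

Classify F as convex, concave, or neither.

concave

F is quadratic, so its Hessian is the constant matrix H = [[-10, -6, -2], [-6, -8, -4], [-2, -4, -6]].
Leading principal minors: -10, 44, -168.
Signs alternate −, +, − ⇒ H ≺ 0 ⇒ concave.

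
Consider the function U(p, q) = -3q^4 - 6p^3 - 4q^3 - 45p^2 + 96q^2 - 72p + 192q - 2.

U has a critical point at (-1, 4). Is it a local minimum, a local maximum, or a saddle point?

The mixed partial ∂²U/∂p∂q is 0, so the Hessian at any point is diag(U_pp, U_qq) = diag(-18(2p + 5), 12(-3q^2 - 2q + 16)).
At (-1, 4): H = diag(-54, -480).
Both eigenvalues are negative, so H is negative definite: a local maximum.

local maximum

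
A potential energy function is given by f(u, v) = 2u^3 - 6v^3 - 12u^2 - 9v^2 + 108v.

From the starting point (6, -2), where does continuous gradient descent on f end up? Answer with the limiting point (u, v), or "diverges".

(4, -3)

f is separable, so gradient descent decouples: u follows -∂f/∂u, v follows -∂f/∂v.
∂f/∂u = 6u(u - 4); at u=6 this is 72, so u decreases.
∂f/∂v = -18(v - 2)(v + 3); at v=-2 this is 72, so v decreases.
u converges to its nearest critical value 4 (a local min of the u-part); v converges to -3. The iterate converges to (4, -3).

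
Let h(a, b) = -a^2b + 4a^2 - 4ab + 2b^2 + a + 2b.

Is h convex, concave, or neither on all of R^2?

The term -a^2b is cubic, so the Hessian is not constant.
∂²h/∂a² = -2b + 8, which takes both signs as b varies (negative for sufficiently large b). A diagonal entry of the Hessian changing sign means the Hessian is neither positive- nor negative-semidefinite on all of R^2.

neither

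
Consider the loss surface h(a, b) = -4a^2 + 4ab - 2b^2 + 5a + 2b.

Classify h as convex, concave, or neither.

h is quadratic, so its Hessian is the constant matrix H = [[-8, 4], [4, -4]].
det(H) = 16, tr(H) = -12.
det(H) > 0 and tr(H) < 0, so H is negative definite everywhere: concave.

concave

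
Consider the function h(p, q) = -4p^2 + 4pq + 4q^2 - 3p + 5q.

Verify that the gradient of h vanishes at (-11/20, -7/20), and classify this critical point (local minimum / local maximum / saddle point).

saddle point

∇h = (-8p + 4q - 3, 4p + 8q + 5); substituting (-11/20, -7/20) gives ∇h = (0, 0), so (-11/20, -7/20) is indeed a critical point.
The Hessian of h is constant: H = [[-8, 4], [4, 8]].
det(H) = (-8)·8 − 4² = -80.
Since det(H) < 0, H is indefinite and the critical point is a saddle point.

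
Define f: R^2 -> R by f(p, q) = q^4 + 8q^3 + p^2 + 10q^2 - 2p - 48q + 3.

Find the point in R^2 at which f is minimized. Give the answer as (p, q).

f(p,q) separates as A(p) + B(q) + 3, so its minimum is min A + min B + 3.
A'(p) = 2p - 2 vanishes at p ∈ {1}; B'(q) = 4(q - 1)(q + 3)(q + 4) vanishes at q ∈ {-4, -3, 1}.
Local minima of A (where A''>0): A(1)=-1. Local minima of B: B(-4)=96, B(1)=-29.
So the global minimum of f is A(1) + B(1) + 3 = -1 − 29 + 3 = -27, attained at (1, 1).

(1, 1)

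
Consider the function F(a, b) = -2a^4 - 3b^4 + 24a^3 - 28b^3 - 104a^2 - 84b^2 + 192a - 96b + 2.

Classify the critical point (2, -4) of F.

The mixed partial ∂²F/∂a∂b is 0, so the Hessian at any point is diag(F_aa, F_bb) = diag(8(-3a^2 + 18a - 26), -12(3b^2 + 14b + 14)).
At (2, -4): H = diag(-16, -72).
Both eigenvalues are negative, so H is negative definite: a local maximum.

local maximum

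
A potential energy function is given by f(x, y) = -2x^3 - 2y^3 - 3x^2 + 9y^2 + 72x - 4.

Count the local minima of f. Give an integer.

f separates as a function of x plus a function of y, so ∇f=0 decouples.
∂f/∂x = -6(x - 3)(x + 4) = 0 at x ∈ {-4, 3}; ∂f/∂y = -6y(y - 3) = 0 at y ∈ {0, 3}.
The Hessian is diagonal: diag(f_xx, f_yy). Second derivatives: f_xx(-4)=42, f_xx(3)=-42; f_yy(0)=18, f_yy(3)=-18.
Local minima occur where both diagonal entries positive: (-4, 0). Count: 1.

1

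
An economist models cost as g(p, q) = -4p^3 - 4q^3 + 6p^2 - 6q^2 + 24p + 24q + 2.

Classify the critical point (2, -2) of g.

saddle point

The mixed partial ∂²g/∂p∂q is 0, so the Hessian at any point is diag(g_pp, g_qq) = diag(12(-2p + 1), -12(2q + 1)).
At (2, -2): H = diag(-36, 36).
The eigenvalues have opposite signs, so H is indefinite: a saddle point.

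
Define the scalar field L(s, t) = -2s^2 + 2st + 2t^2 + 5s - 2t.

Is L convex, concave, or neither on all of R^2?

L is quadratic, so its Hessian is the constant matrix H = [[-4, 2], [2, 4]].
det(H) = -20, tr(H) = 0.
det(H) < 0, so H is indefinite: neither convex nor concave.

neither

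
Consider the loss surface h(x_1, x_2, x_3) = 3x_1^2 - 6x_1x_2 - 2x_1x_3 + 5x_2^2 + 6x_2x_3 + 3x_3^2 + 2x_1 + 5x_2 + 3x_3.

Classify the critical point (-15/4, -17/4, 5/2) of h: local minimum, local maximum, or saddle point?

The Hessian is constant: H = [[6, -6, -2], [-6, 10, 6], [-2, 6, 6]].
Leading principal minors: Δ₁ = 6, Δ₂ = 24, Δ₃ = 32.
All leading minors are positive, so H is positive definite: a local minimum.

local minimum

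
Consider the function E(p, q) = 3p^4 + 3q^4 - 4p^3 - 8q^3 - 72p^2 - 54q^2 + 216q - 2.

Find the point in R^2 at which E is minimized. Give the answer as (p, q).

E(p,q) separates as A(p) + B(q) − 2, so its minimum is min A + min B − 2.
A'(p) = 12p(p - 4)(p + 3) vanishes at p ∈ {-3, 0, 4}; B'(q) = 12(q - 3)(q - 2)(q + 3) vanishes at q ∈ {-3, 2, 3}.
Local minima of A (where A''>0): A(-3)=-297, A(4)=-640. Local minima of B: B(-3)=-675, B(3)=189.
So the global minimum of E is A(4) + B(-3) − 2 = -640 − 675 − 2 = -1317, attained at (4, -3).

(4, -3)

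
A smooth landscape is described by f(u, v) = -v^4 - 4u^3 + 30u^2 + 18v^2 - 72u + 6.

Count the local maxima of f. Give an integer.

2

f separates as a function of u plus a function of v, so ∇f=0 decouples.
∂f/∂u = -12(u - 3)(u - 2) = 0 at u ∈ {2, 3}; ∂f/∂v = -4v(v - 3)(v + 3) = 0 at v ∈ {-3, 0, 3}.
The Hessian is diagonal: diag(f_uu, f_vv). Second derivatives: f_uu(2)=12, f_uu(3)=-12; f_vv(-3)=-72, f_vv(0)=36, f_vv(3)=-72.
Local maxima occur where both diagonal entries negative: (3, -3), (3, 3). Count: 2.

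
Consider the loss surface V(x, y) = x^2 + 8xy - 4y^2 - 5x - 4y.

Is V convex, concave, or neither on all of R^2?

neither

V is quadratic, so its Hessian is the constant matrix H = [[2, 8], [8, -8]].
det(H) = -80, tr(H) = -6.
det(H) < 0, so H is indefinite: neither convex nor concave.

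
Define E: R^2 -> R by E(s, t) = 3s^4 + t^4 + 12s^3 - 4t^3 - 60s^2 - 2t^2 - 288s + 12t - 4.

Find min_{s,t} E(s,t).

E(s,t) separates as P(s) + Q(t) − 4, so its minimum is min P + min Q − 4.
P'(s) = 12(s - 3)(s + 2)(s + 4) vanishes at s ∈ {-4, -2, 3}; Q'(t) = 4(t - 3)(t - 1)(t + 1) vanishes at t ∈ {-1, 1, 3}.
Local minima of P (where P''>0): P(-4)=192, P(3)=-837. Local minima of Q: Q(-1)=-9, Q(3)=-9.
So the global minimum of E is P(3) + Q(-1) − 4 = -837 − 9 − 4 = -850, attained at (3, -1).

-850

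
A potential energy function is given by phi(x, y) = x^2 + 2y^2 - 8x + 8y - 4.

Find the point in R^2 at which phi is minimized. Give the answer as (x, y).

phi(x,y) separates as P(x) + Q(y) − 4, so its minimum is min P + min Q − 4.
P'(x) = 2x - 8 vanishes at x ∈ {4}; Q'(y) = 4y + 8 vanishes at y ∈ {-2}.
Local minima of P (where P''>0): P(4)=-16. Local minima of Q: Q(-2)=-8.
So the global minimum of phi is P(4) + Q(-2) − 4 = -16 − 8 − 4 = -28, attained at (4, -2).

(4, -2)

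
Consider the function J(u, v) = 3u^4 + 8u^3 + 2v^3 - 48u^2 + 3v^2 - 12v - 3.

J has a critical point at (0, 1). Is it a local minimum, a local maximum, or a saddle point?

saddle point

The mixed partial ∂²J/∂u∂v is 0, so the Hessian at any point is diag(J_uu, J_vv) = diag(12(3u^2 + 4u - 8), 6(2v + 1)).
At (0, 1): H = diag(-96, 18).
The eigenvalues have opposite signs, so H is indefinite: a saddle point.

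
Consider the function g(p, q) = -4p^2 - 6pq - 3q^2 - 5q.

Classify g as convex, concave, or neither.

g is quadratic, so its Hessian is the constant matrix H = [[-8, -6], [-6, -6]].
det(H) = 12, tr(H) = -14.
det(H) > 0 and tr(H) < 0, so H is negative definite everywhere: concave.

concave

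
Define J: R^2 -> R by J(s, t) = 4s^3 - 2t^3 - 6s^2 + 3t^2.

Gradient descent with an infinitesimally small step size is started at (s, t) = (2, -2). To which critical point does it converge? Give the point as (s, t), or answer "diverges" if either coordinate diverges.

(1, 0)

J is separable, so gradient descent decouples: s follows -∂J/∂s, t follows -∂J/∂t.
∂J/∂s = 12s(s - 1); at s=2 this is 24, so s decreases.
∂J/∂t = -6t(t - 1); at t=-2 this is -36, so t increases.
s converges to its nearest critical value 1 (a local min of the s-part); t converges to 0. The iterate converges to (1, 0).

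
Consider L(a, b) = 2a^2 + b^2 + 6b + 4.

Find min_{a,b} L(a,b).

-5

L(a,b) separates as P(a) + Q(b) + 4, so its minimum is min P + min Q + 4.
P'(a) = 4a vanishes at a ∈ {0}; Q'(b) = 2b + 6 vanishes at b ∈ {-3}.
Local minima of P (where P''>0): P(0)=0. Local minima of Q: Q(-3)=-9.
So the global minimum of L is P(0) + Q(-3) + 4 = 0 − 9 + 4 = -5, attained at (0, -3).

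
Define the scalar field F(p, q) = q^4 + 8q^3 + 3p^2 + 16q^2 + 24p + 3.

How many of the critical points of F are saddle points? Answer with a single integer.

F separates as a function of p plus a function of q, so ∇F=0 decouples.
∂F/∂p = 6(p + 4) = 0 at p ∈ {-4}; ∂F/∂q = 4q(q + 2)(q + 4) = 0 at q ∈ {-4, -2, 0}.
The Hessian is diagonal: diag(F_pp, F_qq). Second derivatives: F_pp(-4)=6; F_qq(-4)=32, F_qq(-2)=-16, F_qq(0)=32.
Saddle points occur where the two diagonal entries have opposite signs: (-4, -2). Count: 1.

1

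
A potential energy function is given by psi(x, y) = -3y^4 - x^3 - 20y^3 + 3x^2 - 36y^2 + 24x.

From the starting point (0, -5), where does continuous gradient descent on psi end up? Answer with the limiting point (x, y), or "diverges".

psi is separable, so gradient descent decouples: x follows -∂psi/∂x, y follows -∂psi/∂y.
∂psi/∂x = -3(x - 4)(x + 2); at x=0 this is 24, so x decreases.
∂psi/∂y = -12y(y + 2)(y + 3); at y=-5 this is 360, so y decreases.
The y-coordinate has no critical point in that direction and runs off to infinity.

diverges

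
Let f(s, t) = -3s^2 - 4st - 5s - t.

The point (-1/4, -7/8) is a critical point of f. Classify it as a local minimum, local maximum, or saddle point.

saddle point

The Hessian of f is constant: H = [[-6, -4], [-4, 0]].
det(H) = (-6)·0 − (-4)² = -16.
Since det(H) < 0, H is indefinite and the critical point is a saddle point.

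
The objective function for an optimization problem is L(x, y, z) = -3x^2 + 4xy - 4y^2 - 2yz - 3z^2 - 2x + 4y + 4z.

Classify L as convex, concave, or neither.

concave

L is quadratic, so its Hessian is the constant matrix H = [[-6, 4, 0], [4, -8, -2], [0, -2, -6]].
Leading principal minors: -6, 32, -168.
Signs alternate −, +, − ⇒ H ≺ 0 ⇒ concave.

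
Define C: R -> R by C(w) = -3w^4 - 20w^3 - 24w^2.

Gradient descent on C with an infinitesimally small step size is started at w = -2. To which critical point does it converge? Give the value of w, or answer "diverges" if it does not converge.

C'(w) = -12w(w + 1)(w + 4), so C'(-2) = -48.
Gradient descent moves in the -C' direction, i.e. w is increasing.
The nearest critical point in that direction is w = -1, where C'' = 36 > 0 (a local minimum). The iterate converges there.

-1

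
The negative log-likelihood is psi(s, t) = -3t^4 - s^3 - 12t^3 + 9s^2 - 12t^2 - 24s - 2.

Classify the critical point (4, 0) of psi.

local maximum

The mixed partial ∂²psi/∂s∂t is 0, so the Hessian at any point is diag(psi_ss, psi_tt) = diag(6(-s + 3), -12(3t^2 + 6t + 2)).
At (4, 0): H = diag(-6, -24).
Both eigenvalues are negative, so H is negative definite: a local maximum.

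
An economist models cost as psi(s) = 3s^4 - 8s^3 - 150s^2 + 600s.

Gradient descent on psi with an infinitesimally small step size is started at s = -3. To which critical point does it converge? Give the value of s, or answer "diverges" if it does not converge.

psi'(s) = 12(s - 5)(s - 2)(s + 5), so psi'(-3) = 960.
Gradient descent moves in the -psi' direction, i.e. s is decreasing.
The nearest critical point in that direction is s = -5, where psi'' = 840 > 0 (a local minimum). The iterate converges there.

-5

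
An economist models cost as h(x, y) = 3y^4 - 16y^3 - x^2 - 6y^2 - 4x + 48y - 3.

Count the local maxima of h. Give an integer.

1

h separates as a function of x plus a function of y, so ∇h=0 decouples.
∂h/∂x = -2(x + 2) = 0 at x ∈ {-2}; ∂h/∂y = 12(y - 4)(y - 1)(y + 1) = 0 at y ∈ {-1, 1, 4}.
The Hessian is diagonal: diag(h_xx, h_yy). Second derivatives: h_xx(-2)=-2; h_yy(-1)=120, h_yy(1)=-72, h_yy(4)=180.
Local maxima occur where both diagonal entries negative: (-2, 1). Count: 1.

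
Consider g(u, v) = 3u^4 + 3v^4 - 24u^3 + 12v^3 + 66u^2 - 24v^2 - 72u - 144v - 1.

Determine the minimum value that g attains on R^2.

-268

g(u,v) separates as P(u) + Q(v) − 1, so its minimum is min P + min Q − 1.
P'(u) = 12(u - 3)(u - 2)(u - 1) vanishes at u ∈ {1, 2, 3}; Q'(v) = 12(v - 2)(v + 2)(v + 3) vanishes at v ∈ {-3, -2, 2}.
Local minima of P (where P''>0): P(1)=-27, P(3)=-27. Local minima of Q: Q(-3)=135, Q(2)=-240.
So the global minimum of g is P(1) + Q(2) − 1 = -27 − 240 − 1 = -268, attained at (1, 2).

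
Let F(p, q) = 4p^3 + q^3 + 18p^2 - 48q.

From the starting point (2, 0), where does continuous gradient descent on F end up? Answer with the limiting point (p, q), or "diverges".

F is separable, so gradient descent decouples: p follows -∂F/∂p, q follows -∂F/∂q.
∂F/∂p = 12p(p + 3); at p=2 this is 120, so p decreases.
∂F/∂q = 3(q - 4)(q + 4); at q=0 this is -48, so q increases.
p converges to its nearest critical value 0 (a local min of the p-part); q converges to 4. The iterate converges to (0, 4).

(0, 4)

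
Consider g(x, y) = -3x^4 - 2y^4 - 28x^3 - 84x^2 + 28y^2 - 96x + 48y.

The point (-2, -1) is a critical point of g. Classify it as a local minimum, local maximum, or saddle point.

local minimum

The mixed partial ∂²g/∂x∂y is 0, so the Hessian at any point is diag(g_xx, g_yy) = diag(-12(3x^2 + 14x + 14), 8(-3y^2 + 7)).
At (-2, -1): H = diag(24, 32).
Both eigenvalues are positive, so H is positive definite: a local minimum.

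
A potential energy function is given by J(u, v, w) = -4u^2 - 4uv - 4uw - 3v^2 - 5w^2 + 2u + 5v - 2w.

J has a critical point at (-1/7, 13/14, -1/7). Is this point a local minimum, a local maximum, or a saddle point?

local maximum

The Hessian is constant: H = [[-8, -4, -4], [-4, -6, 0], [-4, 0, -10]].
Leading principal minors: Δ₁ = -8, Δ₂ = 32, Δ₃ = -224.
The minors alternate sign starting negative (−, +, −), so H is negative definite: a local maximum.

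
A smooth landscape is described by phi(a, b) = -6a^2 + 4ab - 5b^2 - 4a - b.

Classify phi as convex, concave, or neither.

concave

phi is quadratic, so its Hessian is the constant matrix H = [[-12, 4], [4, -10]].
det(H) = 104, tr(H) = -22.
det(H) > 0 and tr(H) < 0, so H is negative definite everywhere: concave.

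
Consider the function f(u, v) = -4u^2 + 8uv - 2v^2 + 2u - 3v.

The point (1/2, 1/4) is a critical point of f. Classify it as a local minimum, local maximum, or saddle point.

The Hessian of f is constant: H = [[-8, 8], [8, -4]].
det(H) = (-8)·(-4) − 8² = -32.
Since det(H) < 0, H is indefinite and the critical point is a saddle point.

saddle point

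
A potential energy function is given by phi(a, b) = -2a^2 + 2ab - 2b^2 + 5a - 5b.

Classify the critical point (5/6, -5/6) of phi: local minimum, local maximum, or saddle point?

The Hessian of phi is constant: H = [[-4, 2], [2, -4]].
det(H) = (-4)·(-4) − 2² = 12.
det(H) > 0 and tr(H) = -8 < 0, so H is negative definite and the point is a local maximum.

local maximum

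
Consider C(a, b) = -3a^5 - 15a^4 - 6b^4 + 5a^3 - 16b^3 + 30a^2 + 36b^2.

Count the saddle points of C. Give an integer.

6

C separates as a function of a plus a function of b, so ∇C=0 decouples.
∂C/∂a = -15a(a - 1)(a + 1)(a + 4) = 0 at a ∈ {-4, -1, 0, 1}; ∂C/∂b = -24b(b - 1)(b + 3) = 0 at b ∈ {-3, 0, 1}.
The Hessian is diagonal: diag(C_aa, C_bb). Second derivatives: C_aa(-4)=900, C_aa(-1)=-90, C_aa(0)=60, C_aa(1)=-150; C_bb(-3)=-288, C_bb(0)=72, C_bb(1)=-96.
Saddle points occur where the two diagonal entries have opposite signs: (-4, -3), (-4, 1), (-1, 0), (0, -3), (0, 1), (1, 0). Count: 6.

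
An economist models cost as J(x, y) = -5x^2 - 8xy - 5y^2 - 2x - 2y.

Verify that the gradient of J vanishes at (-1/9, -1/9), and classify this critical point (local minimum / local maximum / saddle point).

local maximum

∇J = (-10x - 8y - 2, -8x - 10y - 2); substituting (-1/9, -1/9) gives ∇J = (0, 0), so (-1/9, -1/9) is indeed a critical point.
The Hessian of J is constant: H = [[-10, -8], [-8, -10]].
det(H) = (-10)·(-10) − (-8)² = 36.
det(H) > 0 and tr(H) = -20 < 0, so H is negative definite and the point is a local maximum.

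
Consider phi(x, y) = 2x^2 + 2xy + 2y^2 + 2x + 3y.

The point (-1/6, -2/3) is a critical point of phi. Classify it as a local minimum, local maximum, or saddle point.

local minimum

The Hessian of phi is constant: H = [[4, 2], [2, 4]].
det(H) = 4·4 − 2² = 12.
det(H) > 0 and tr(H) = 8 > 0, so H is positive definite and the point is a local minimum.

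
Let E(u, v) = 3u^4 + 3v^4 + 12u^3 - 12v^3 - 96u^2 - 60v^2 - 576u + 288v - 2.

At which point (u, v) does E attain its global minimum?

(4, -3)

E(u,v) separates as P(u) + Q(v) − 2, so its minimum is min P + min Q − 2.
P'(u) = 12(u - 4)(u + 3)(u + 4) vanishes at u ∈ {-4, -3, 4}; Q'(v) = 12(v - 4)(v - 2)(v + 3) vanishes at v ∈ {-3, 2, 4}.
Local minima of P (where P''>0): P(-4)=768, P(4)=-2304. Local minima of Q: Q(-3)=-837, Q(4)=192.
So the global minimum of E is P(4) + Q(-3) − 2 = -2304 − 837 − 2 = -3143, attained at (4, -3).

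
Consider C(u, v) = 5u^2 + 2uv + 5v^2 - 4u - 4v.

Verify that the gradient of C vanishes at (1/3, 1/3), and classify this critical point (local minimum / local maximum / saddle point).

∇C = (10u + 2v - 4, 2u + 10v - 4); substituting (1/3, 1/3) gives ∇C = (0, 0), so (1/3, 1/3) is indeed a critical point.
The Hessian of C is constant: H = [[10, 2], [2, 10]].
det(H) = 10·10 − 2² = 96.
det(H) > 0 and tr(H) = 20 > 0, so H is positive definite and the point is a local minimum.

local minimum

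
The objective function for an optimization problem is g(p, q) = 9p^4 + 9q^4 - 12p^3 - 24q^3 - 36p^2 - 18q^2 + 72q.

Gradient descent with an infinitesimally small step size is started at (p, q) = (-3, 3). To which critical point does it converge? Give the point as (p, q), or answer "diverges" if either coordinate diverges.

(-1, 2)

g is separable, so gradient descent decouples: p follows -∂g/∂p, q follows -∂g/∂q.
∂g/∂p = 36p(p - 2)(p + 1); at p=-3 this is -1080, so p increases.
∂g/∂q = 36(q - 2)(q - 1)(q + 1); at q=3 this is 288, so q decreases.
p converges to its nearest critical value -1 (a local min of the p-part); q converges to 2. The iterate converges to (-1, 2).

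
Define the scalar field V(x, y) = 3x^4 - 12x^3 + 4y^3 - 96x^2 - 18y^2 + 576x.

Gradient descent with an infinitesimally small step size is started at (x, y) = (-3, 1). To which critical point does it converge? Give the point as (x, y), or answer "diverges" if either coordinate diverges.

(-4, 3)

V is separable, so gradient descent decouples: x follows -∂V/∂x, y follows -∂V/∂y.
∂V/∂x = 12(x - 4)(x - 3)(x + 4); at x=-3 this is 504, so x decreases.
∂V/∂y = 12y(y - 3); at y=1 this is -24, so y increases.
x converges to its nearest critical value -4 (a local min of the x-part); y converges to 3. The iterate converges to (-4, 3).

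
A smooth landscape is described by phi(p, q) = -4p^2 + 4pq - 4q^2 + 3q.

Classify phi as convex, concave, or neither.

phi is quadratic, so its Hessian is the constant matrix H = [[-8, 4], [4, -8]].
det(H) = 48, tr(H) = -16.
det(H) > 0 and tr(H) < 0, so H is negative definite everywhere: concave.

concave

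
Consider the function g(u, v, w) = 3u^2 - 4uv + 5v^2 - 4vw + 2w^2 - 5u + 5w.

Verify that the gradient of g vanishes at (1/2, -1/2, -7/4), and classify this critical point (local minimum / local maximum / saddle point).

∇g = (6u - 4v - 5, -4u + 10v - 4w, -4v + 4w + 5); substituting (1/2, -1/2, -7/4) gives ∇g = (0, 0, 0), so (1/2, -1/2, -7/4) is indeed a critical point.
The Hessian is constant: H = [[6, -4, 0], [-4, 10, -4], [0, -4, 4]].
Leading principal minors: Δ₁ = 6, Δ₂ = 44, Δ₃ = 80.
All leading minors are positive, so H is positive definite: a local minimum.

local minimum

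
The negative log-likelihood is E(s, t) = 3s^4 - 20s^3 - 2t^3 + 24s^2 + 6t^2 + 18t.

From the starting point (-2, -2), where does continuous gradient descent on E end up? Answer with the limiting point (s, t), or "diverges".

(0, -1)

E is separable, so gradient descent decouples: s follows -∂E/∂s, t follows -∂E/∂t.
∂E/∂s = 12s(s - 4)(s - 1); at s=-2 this is -432, so s increases.
∂E/∂t = -6(t - 3)(t + 1); at t=-2 this is -30, so t increases.
s converges to its nearest critical value 0 (a local min of the s-part); t converges to -1. The iterate converges to (0, -1).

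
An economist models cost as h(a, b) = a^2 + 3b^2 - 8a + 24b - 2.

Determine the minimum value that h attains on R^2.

-66

h(a,b) separates as P(a) + Q(b) − 2, so its minimum is min P + min Q − 2.
P'(a) = 2a - 8 vanishes at a ∈ {4}; Q'(b) = 6b + 24 vanishes at b ∈ {-4}.
Local minima of P (where P''>0): P(4)=-16. Local minima of Q: Q(-4)=-48.
So the global minimum of h is P(4) + Q(-4) − 2 = -16 − 48 − 2 = -66, attained at (4, -4).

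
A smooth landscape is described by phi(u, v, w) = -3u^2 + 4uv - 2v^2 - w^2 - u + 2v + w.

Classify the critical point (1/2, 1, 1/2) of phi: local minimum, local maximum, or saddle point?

local maximum

The Hessian is constant: H = [[-6, 4, 0], [4, -4, 0], [0, 0, -2]].
Leading principal minors: Δ₁ = -6, Δ₂ = 8, Δ₃ = -16.
The minors alternate sign starting negative (−, +, −), so H is negative definite: a local maximum.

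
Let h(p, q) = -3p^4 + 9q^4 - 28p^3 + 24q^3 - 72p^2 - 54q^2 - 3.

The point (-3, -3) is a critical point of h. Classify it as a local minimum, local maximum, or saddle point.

local minimum

The mixed partial ∂²h/∂p∂q is 0, so the Hessian at any point is diag(h_pp, h_qq) = diag(-12(3p^2 + 14p + 12), 36(3q^2 + 4q - 3)).
At (-3, -3): H = diag(36, 432).
Both eigenvalues are positive, so H is positive definite: a local minimum.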